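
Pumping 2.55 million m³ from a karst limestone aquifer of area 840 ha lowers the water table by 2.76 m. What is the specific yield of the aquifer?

Sy ≈ 0.11

A = 840 ha = 8.4 × 10^6 m²
ΔV = 2.55 million m³ = 2.55 × 10^6 m³
Sy = ΔV / (A × Δh) = 2.55 × 10^6 m³ / (8.4 × 10^6 m² × 2.76 m) = 0.11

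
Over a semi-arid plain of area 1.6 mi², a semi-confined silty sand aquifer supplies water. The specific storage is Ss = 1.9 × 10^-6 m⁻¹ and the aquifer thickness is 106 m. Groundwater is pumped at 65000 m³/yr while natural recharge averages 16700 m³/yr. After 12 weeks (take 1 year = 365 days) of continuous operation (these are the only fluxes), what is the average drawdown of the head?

S = Ss × b = 1.9 × 10^-6 m⁻¹ × 106 m = 2.014 × 10^-4
A = 1.6 mi² = 4.144 × 10^6 m²
Net abstraction = 65000 − 16700 = 48300 m³/yr
Q_net = 48300 m³/yr = 132.3 m³/d
t = 12 weeks = 84 d
ΔV = Q × t = 132.3 m³/d × 84 d = 11120 m³
Δh = ΔV / (S × A) = 11120 / (2.014 × 10^-4 × 4.144 × 10^6) = 13.32 m

Δh ≈ 13.3 m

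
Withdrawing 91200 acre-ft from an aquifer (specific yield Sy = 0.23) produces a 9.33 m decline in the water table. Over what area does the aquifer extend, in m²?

A ≈ 5.24 × 10^7 m²

ΔV = 91200 acre-ft = 1.125 × 10^8 m³
A = ΔV / (Sy × Δh) = 1.125 × 10^8 / (0.23 × 9.33) = 5.242 × 10^7 m²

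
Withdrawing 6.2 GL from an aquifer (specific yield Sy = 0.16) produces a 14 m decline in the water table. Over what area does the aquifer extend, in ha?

ΔV = 6.2 GL = 6.2 × 10^6 m³
A = ΔV / (Sy × Δh) = 6.2 × 10^6 / (0.16 × 14) = 2.768 × 10^6 m²
A = 2.768 × 10^6 m² = 276.8 ha

A ≈ 277 ha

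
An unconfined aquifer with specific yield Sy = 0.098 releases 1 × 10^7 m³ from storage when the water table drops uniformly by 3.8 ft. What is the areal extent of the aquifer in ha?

A ≈ 8810 ha

Δh = 3.8 ft = 1.158 m
A = ΔV / (Sy × Δh) = 1 × 10^7 / (0.098 × 1.158) = 8.81 × 10^7 m²
A = 8.81 × 10^7 m² = 8810 ha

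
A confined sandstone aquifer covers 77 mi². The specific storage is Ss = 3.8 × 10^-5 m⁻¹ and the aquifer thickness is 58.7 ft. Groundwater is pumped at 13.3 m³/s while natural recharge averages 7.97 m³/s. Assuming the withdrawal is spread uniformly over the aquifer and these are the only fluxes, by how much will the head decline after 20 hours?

b = 58.7 ft = 17.89 m
S = Ss × b = 3.8 × 10^-5 m⁻¹ × 17.89 m = 6.799 × 10^-4
A = 77 mi² = 1.994 × 10^8 m²
Net abstraction = 13.3 − 7.97 = 5.33 m³/s
Q_net = 5.33 m³/s = 4.605 × 10^5 m³/d
t = 20 hours = 0.8333 d
ΔV = Q × t = 4.605 × 10^5 m³/d × 0.8333 d = 3.838 × 10^5 m³
Δh = ΔV / (S × A) = 3.838 × 10^5 / (6.799 × 10^-4 × 1.994 × 10^8) = 2.83 m

Δh ≈ 2.83 m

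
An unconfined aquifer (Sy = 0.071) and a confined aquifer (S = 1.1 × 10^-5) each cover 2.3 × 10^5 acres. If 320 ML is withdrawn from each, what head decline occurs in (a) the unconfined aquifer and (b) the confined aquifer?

A = 2.3 × 10^5 acres = 9.308 × 10^8 m²
ΔV = 320 ML = 3.2 × 10^5 m³
Unconfined: Δh_u = ΔV/(Sy·A) = 3.2 × 10^5/(0.071 × 9.308 × 10^8) = 0.004842 m
Confined: Δh_c = ΔV/(S·A) = 3.2 × 10^5/(1.1 × 10^-5 × 9.308 × 10^8) = 31.25 m

Δh_u ≈ 0.00484 m; Δh_c ≈ 31.3 m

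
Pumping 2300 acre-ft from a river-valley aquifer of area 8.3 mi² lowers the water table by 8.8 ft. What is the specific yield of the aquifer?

A = 8.3 mi² = 2.15 × 10^7 m²
Δh = 8.8 ft = 2.682 m
ΔV = 2300 acre-ft = 2.837 × 10^6 m³
Sy = ΔV / (A × Δh) = 2.837 × 10^6 m³ / (2.15 × 10^7 m² × 2.682 m) = 0.0492

Sy ≈ 0.049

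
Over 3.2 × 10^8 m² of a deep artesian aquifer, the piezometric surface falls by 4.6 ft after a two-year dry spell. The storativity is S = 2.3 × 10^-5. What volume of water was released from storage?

Δh = 4.6 ft = 1.402 m
ΔV = S × A × Δh = 2.3 × 10^-5 × 3.2 × 10^8 m² × 1.402 m = 10320 m³

ΔV ≈ 10300 m³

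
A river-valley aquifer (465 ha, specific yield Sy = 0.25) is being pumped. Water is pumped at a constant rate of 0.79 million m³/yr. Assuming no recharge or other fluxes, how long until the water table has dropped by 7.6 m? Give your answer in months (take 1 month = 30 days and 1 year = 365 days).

t ≈ 136 months

A = 465 ha = 4.65 × 10^6 m²
ΔV = Sy × A × Δh = 0.25 × 4.65 × 10^6 × 7.6 = 8.835 × 10^6 m³
Q = 0.79 million m³/yr = 2164 m³/d
t = ΔV / Q = 8.835 × 10^6 m³ / 2164 m³/d = 4082 d
t = 4082 d ≈ 136.1 months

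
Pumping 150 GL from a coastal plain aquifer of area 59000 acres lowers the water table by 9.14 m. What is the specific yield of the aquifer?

Sy ≈ 0.069

A = 59000 acres = 2.388 × 10^8 m²
ΔV = 150 GL = 1.5 × 10^8 m³
Sy = ΔV / (A × Δh) = 1.5 × 10^8 m³ / (2.388 × 10^8 m² × 9.14 m) = 0.06873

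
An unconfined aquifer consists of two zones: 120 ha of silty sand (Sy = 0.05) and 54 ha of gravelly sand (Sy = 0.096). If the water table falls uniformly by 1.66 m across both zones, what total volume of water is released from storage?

ΔV ≈ 1.86 × 10^5 m³

A₁ = 120 ha = 1.2 × 10^6 m²; A₂ = 54 ha = 5.4 × 10^5 m²
ΔV₁ = 0.05 × 1.2 × 10^6 × 1.66 = 99600 m³
ΔV₂ = 0.096 × 5.4 × 10^5 × 1.66 = 86050 m³
ΔV = ΔV₁ + ΔV₂ = 1.857 × 10^5 m³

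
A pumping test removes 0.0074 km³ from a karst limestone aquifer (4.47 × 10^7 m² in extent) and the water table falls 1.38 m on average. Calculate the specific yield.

Sy ≈ 0.12

ΔV = 0.0074 km³ = 7.4 × 10^6 m³
Sy = ΔV / (A × Δh) = 7.4 × 10^6 m³ / (4.47 × 10^7 m² × 1.38 m) = 0.12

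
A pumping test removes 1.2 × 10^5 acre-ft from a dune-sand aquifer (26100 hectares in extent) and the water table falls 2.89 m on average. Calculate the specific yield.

A = 26100 hectares = 2.61 × 10^8 m²
ΔV = 1.2 × 10^5 acre-ft = 1.48 × 10^8 m³
Sy = ΔV / (A × Δh) = 1.48 × 10^8 m³ / (2.61 × 10^8 m² × 2.89 m) = 0.1962

Sy ≈ 0.2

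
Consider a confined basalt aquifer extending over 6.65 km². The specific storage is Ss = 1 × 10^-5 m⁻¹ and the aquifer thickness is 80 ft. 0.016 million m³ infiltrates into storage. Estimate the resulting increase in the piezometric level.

Δh ≈ 9.87 m

b = 80 ft = 24.38 m
S = Ss × b = 1 × 10^-5 m⁻¹ × 24.38 m = 2.438 × 10^-4
A = 6.65 km² = 6.65 × 10^6 m²
ΔV = 0.016 million m³ = 16000 m³
Δh = ΔV / (S × A) = 16000 m³ / (2.438 × 10^-4 × 6.65 × 10^6 m²) = 9.867 m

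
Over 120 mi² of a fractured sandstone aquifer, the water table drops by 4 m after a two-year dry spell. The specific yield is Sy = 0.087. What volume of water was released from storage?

A = 120 mi² = 3.108 × 10^8 m²
ΔV = Sy × A × Δh = 0.087 × 3.108 × 10^8 m² × 4 m = 1.082 × 10^8 m³

ΔV ≈ 1.08 × 10^8 m³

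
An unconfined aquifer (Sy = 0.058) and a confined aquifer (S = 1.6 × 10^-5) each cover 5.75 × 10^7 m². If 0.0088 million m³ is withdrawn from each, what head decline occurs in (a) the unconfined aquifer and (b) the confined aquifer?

ΔV = 0.0088 million m³ = 8800 m³
Unconfined: Δh_u = ΔV/(Sy·A) = 8800/(0.058 × 5.75 × 10^7) = 0.002639 m
Confined: Δh_c = ΔV/(S·A) = 8800/(1.6 × 10^-5 × 5.75 × 10^7) = 9.565 m

Δh_u ≈ 0.00264 m; Δh_c ≈ 9.57 m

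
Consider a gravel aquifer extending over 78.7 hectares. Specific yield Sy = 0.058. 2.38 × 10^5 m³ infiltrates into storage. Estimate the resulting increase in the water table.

Δh ≈ 5.21 m

A = 78.7 hectares = 7.87 × 10^5 m²
Δh = ΔV / (Sy × A) = 2.38 × 10^5 m³ / (0.058 × 7.87 × 10^5 m²) = 5.214 m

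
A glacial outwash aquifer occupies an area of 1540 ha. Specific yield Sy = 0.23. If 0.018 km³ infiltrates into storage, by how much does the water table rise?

A = 1540 ha = 1.54 × 10^7 m²
ΔV = 0.018 km³ = 1.8 × 10^7 m³
Δh = ΔV / (Sy × A) = 1.8 × 10^7 m³ / (0.23 × 1.54 × 10^7 m²) = 5.082 m

Δh ≈ 5.08 m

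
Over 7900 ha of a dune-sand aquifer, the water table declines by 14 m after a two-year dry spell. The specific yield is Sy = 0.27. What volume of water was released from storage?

ΔV ≈ 2.99 × 10^8 m³

A = 7900 ha = 7.9 × 10^7 m²
ΔV = Sy × A × Δh = 0.27 × 7.9 × 10^7 m² × 14 m = 2.986 × 10^8 m³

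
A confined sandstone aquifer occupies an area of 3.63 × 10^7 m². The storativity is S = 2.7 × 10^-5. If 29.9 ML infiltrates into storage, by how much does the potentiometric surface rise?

ΔV = 29.9 ML = 29900 m³
Δh = ΔV / (S × A) = 29900 m³ / (2.7 × 10^-5 × 3.63 × 10^7 m²) = 30.51 m

Δh ≈ 30.5 m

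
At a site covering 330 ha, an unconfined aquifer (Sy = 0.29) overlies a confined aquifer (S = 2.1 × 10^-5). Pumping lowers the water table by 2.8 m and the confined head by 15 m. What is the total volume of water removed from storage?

A = 330 ha = 3.3 × 10^6 m²
Unconfined: ΔV_u = Sy × A × Δh_u = 0.29 × 3.3 × 10^6 × 2.8 = 2.68 × 10^6 m³
Confined: ΔV_c = S × A × Δh_c = 2.1 × 10^-5 × 3.3 × 10^6 × 15 = 1040 m³
Total ΔV = 2.68 × 10^6 + 1040 = 2.681 × 10^6 m³

ΔV ≈ 2.68 × 10^6 m³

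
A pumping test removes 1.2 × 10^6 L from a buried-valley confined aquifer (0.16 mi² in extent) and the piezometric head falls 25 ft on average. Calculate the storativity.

S ≈ 3.8 × 10^-4

A = 0.16 mi² = 4.144 × 10^5 m²
Δh = 25 ft = 7.62 m
ΔV = 1.2 × 10^6 L = 1200 m³
S = ΔV / (A × Δh) = 1200 m³ / (4.144 × 10^5 m² × 7.62 m) = 3.8 × 10^-4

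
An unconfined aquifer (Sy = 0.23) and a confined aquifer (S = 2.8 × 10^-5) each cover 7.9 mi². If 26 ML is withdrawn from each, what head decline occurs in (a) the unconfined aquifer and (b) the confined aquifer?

A = 7.9 mi² = 2.046 × 10^7 m²
ΔV = 26 ML = 26000 m³
Unconfined: Δh_u = ΔV/(Sy·A) = 26000/(0.23 × 2.046 × 10^7) = 0.005525 m
Confined: Δh_c = ΔV/(S·A) = 26000/(2.8 × 10^-5 × 2.046 × 10^7) = 45.38 m

Δh_u ≈ 0.00552 m; Δh_c ≈ 45.4 m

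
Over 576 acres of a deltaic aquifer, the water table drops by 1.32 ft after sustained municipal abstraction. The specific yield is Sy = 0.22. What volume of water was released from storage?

ΔV ≈ 2.06 × 10^5 m³

A = 576 acres = 2.331 × 10^6 m²
Δh = 1.32 ft = 0.4023 m
ΔV = Sy × A × Δh = 0.22 × 2.331 × 10^6 m² × 0.4023 m = 2.063 × 10^5 m³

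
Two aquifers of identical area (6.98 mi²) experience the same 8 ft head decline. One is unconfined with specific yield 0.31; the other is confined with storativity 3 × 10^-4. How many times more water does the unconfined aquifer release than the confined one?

A = 6.98 mi² = 1.808 × 10^7 m²
Δh = 8 ft = 2.438 m
Unconfined: ΔV_u = Sy × A × Δh = 0.31 × 1.808 × 10^7 × 2.438 = 1.367 × 10^7 m³
Confined: ΔV_c = S × A × Δh = 3 × 10^-4 × 1.808 × 10^7 × 2.438 = 13220 m³
Ratio = ΔV_u / ΔV_c = Sy / S = 0.31 / 3 × 10^-4 = 1033

ΔV_u / ΔV_c ≈ 1030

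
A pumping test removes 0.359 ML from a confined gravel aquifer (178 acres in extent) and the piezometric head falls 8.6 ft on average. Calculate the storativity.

A = 178 acres = 7.203 × 10^5 m²
Δh = 8.6 ft = 2.621 m
ΔV = 0.359 ML = 359 m³
S = ΔV / (A × Δh) = 359 m³ / (7.203 × 10^5 m² × 2.621 m) = 1.901 × 10^-4

S ≈ 1.9 × 10^-4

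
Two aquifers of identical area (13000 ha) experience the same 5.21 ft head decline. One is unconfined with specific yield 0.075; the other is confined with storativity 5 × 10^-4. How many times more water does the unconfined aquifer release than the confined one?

A = 13000 ha = 1.3 × 10^8 m²
Δh = 5.21 ft = 1.588 m
Unconfined: ΔV_u = Sy × A × Δh = 0.075 × 1.3 × 10^8 × 1.588 = 1.548 × 10^7 m³
Confined: ΔV_c = S × A × Δh = 5 × 10^-4 × 1.3 × 10^8 × 1.588 = 1.032 × 10^5 m³
Ratio = ΔV_u / ΔV_c = Sy / S = 0.075 / 5 × 10^-4 = 150

ΔV_u / ΔV_c ≈ 150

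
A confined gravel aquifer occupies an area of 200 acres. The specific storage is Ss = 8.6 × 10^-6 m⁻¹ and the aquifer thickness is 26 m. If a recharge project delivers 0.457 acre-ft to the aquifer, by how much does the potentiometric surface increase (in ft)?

S = Ss × b = 8.6 × 10^-6 m⁻¹ × 26 m = 2.236 × 10^-4
A = 200 acres = 8.094 × 10^5 m²
ΔV = 0.457 acre-ft = 563.7 m³
Δh = ΔV / (S × A) = 563.7 m³ / (2.236 × 10^-4 × 8.094 × 10^5 m²) = 3.115 m
Δh = 3.115 m = 10.22 ft

Δh ≈ 10.2 ft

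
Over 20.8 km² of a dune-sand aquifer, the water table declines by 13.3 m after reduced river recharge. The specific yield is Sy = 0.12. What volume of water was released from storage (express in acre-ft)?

A = 20.8 km² = 2.08 × 10^7 m²
ΔV = Sy × A × Δh = 0.12 × 2.08 × 10^7 m² × 13.3 m = 3.32 × 10^7 m³
ΔV = 3.32 × 10^7 m³ = 26910 acre-ft

ΔV ≈ 26900 acre-ft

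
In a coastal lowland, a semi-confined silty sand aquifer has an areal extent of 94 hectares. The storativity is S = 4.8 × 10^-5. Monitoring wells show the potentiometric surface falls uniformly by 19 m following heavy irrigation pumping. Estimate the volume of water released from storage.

ΔV ≈ 857 m³

A = 94 hectares = 9.4 × 10^5 m²
ΔV = S × A × Δh = 4.8 × 10^-5 × 9.4 × 10^5 m² × 19 m = 857.3 m³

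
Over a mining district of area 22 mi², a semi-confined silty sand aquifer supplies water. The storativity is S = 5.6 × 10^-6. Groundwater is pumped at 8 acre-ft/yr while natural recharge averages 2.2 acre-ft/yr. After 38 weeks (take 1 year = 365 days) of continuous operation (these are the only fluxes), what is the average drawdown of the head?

A = 22 mi² = 5.698 × 10^7 m²
Net abstraction = 8 − 2.2 = 5.8 acre-ft/yr
Q_net = 5.8 acre-ft/yr = 19.6 m³/d
t = 38 weeks = 266 d
ΔV = Q × t = 19.6 m³/d × 266 d = 5214 m³
Δh = ΔV / (S × A) = 5214 / (5.6 × 10^-6 × 5.698 × 10^7) = 16.34 m

Δh ≈ 16.3 m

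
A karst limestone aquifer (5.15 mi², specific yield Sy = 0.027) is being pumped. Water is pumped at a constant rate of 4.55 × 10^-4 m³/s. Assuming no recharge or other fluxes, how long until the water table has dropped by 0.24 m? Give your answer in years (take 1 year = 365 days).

A = 5.15 mi² = 1.334 × 10^7 m²
ΔV = Sy × A × Δh = 0.027 × 1.334 × 10^7 × 0.24 = 86430 m³
Q = 4.55 × 10^-4 m³/s = 39.31 m³/d
t = ΔV / Q = 86430 m³ / 39.31 m³/d = 2199 d
t = 2199 d ≈ 6.024 years

t ≈ 6.02 years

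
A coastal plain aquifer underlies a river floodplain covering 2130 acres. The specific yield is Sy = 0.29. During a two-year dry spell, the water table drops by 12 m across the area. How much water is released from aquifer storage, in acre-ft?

A = 2130 acres = 8.62 × 10^6 m²
ΔV = Sy × A × Δh = 0.29 × 8.62 × 10^6 m² × 12 m = 3 × 10^7 m³
ΔV = 3 × 10^7 m³ = 24320 acre-ft

ΔV ≈ 24300 acre-ft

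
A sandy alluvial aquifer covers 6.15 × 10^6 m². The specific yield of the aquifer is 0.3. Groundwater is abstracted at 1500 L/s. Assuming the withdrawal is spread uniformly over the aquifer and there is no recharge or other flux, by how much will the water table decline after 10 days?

Q = 1500 L/s = 1.296 × 10^5 m³/d
ΔV = Q × t = 1.296 × 10^5 m³/d × 10 d = 1.296 × 10^6 m³
Δh = ΔV / (Sy × A) = 1.296 × 10^6 / (0.3 × 6.15 × 10^6) = 0.7024 m

Δh ≈ 0.702 m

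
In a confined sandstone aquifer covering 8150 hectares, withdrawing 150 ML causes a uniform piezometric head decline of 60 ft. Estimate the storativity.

S ≈ 1 × 10^-4

A = 8150 hectares = 8.15 × 10^7 m²
Δh = 60 ft = 18.29 m
ΔV = 150 ML = 1.5 × 10^5 m³
S = ΔV / (A × Δh) = 1.5 × 10^5 m³ / (8.15 × 10^7 m² × 18.29 m) = 1.006 × 10^-4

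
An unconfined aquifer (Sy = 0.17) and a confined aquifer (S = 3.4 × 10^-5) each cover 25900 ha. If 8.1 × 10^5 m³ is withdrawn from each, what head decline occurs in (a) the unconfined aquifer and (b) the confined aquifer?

Δh_u ≈ 0.0184 m; Δh_c ≈ 92 m

A = 25900 ha = 2.59 × 10^8 m²
Unconfined: Δh_u = ΔV/(Sy·A) = 8.1 × 10^5/(0.17 × 2.59 × 10^8) = 0.0184 m
Confined: Δh_c = ΔV/(S·A) = 8.1 × 10^5/(3.4 × 10^-5 × 2.59 × 10^8) = 91.98 m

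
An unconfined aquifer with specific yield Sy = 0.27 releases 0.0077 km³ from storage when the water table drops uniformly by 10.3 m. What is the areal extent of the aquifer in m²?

A ≈ 2.77 × 10^6 m²

ΔV = 0.0077 km³ = 7.7 × 10^6 m³
A = ΔV / (Sy × Δh) = 7.7 × 10^6 / (0.27 × 10.3) = 2.769 × 10^6 m²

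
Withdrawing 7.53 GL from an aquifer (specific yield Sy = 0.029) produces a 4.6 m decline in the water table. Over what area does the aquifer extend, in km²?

ΔV = 7.53 GL = 7.53 × 10^6 m³
A = ΔV / (Sy × Δh) = 7.53 × 10^6 / (0.029 × 4.6) = 5.645 × 10^7 m²
A = 5.645 × 10^7 m² = 56.45 km²

A ≈ 56.4 km²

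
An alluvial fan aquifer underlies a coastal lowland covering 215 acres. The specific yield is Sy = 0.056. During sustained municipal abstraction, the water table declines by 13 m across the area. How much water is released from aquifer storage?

ΔV ≈ 6.33 × 10^5 m³

A = 215 acres = 8.701 × 10^5 m²
ΔV = Sy × A × Δh = 0.056 × 8.701 × 10^5 m² × 13 m = 6.334 × 10^5 m³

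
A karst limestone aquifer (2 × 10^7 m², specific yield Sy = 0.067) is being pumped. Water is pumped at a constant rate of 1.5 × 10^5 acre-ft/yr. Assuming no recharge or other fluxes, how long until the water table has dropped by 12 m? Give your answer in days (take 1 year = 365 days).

t ≈ 31.7 days

ΔV = Sy × A × Δh = 0.067 × 2 × 10^7 × 12 = 1.608 × 10^7 m³
Q = 1.5 × 10^5 acre-ft/yr = 5.069 × 10^5 m³/d
t = ΔV / Q = 1.608 × 10^7 m³ / 5.069 × 10^5 m³/d = 31.72 d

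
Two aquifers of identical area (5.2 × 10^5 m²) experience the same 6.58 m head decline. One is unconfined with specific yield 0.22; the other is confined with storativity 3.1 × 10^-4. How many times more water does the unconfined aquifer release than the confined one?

Unconfined: ΔV_u = Sy × A × Δh = 0.22 × 5.2 × 10^5 × 6.58 = 7.528 × 10^5 m³
Confined: ΔV_c = S × A × Δh = 3.1 × 10^-4 × 5.2 × 10^5 × 6.58 = 1061 m³
Ratio = ΔV_u / ΔV_c = Sy / S = 0.22 / 3.1 × 10^-4 = 709.7

ΔV_u / ΔV_c ≈ 710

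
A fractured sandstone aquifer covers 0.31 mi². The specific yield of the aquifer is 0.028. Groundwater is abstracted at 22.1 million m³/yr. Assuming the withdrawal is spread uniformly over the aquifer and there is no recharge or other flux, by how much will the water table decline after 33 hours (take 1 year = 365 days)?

Δh ≈ 3.7 m

A = 0.31 mi² = 8.029 × 10^5 m²
Q = 22.1 million m³/yr = 60550 m³/d
t = 33 hours = 1.375 d
ΔV = Q × t = 60550 m³/d × 1.375 d = 83250 m³
Δh = ΔV / (Sy × A) = 83250 / (0.028 × 8.029 × 10^5) = 3.703 m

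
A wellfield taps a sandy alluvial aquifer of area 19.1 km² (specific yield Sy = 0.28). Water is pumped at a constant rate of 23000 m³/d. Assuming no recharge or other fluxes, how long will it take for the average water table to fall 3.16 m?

t ≈ 735 days

A = 19.1 km² = 1.91 × 10^7 m²
ΔV = Sy × A × Δh = 0.28 × 1.91 × 10^7 × 3.16 = 1.69 × 10^7 m³
t = ΔV / Q = 1.69 × 10^7 m³ / 23000 m³/d = 734.8 d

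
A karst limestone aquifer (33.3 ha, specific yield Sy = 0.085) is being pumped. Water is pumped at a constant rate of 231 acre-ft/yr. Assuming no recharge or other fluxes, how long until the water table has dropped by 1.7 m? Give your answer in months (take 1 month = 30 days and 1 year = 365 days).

A = 33.3 ha = 3.33 × 10^5 m²
ΔV = Sy × A × Δh = 0.085 × 3.33 × 10^5 × 1.7 = 48120 m³
Q = 231 acre-ft/yr = 780.6 m³/d
t = ΔV / Q = 48120 m³ / 780.6 m³/d = 61.64 d
t = 61.64 d ≈ 2.055 months

t ≈ 2.05 months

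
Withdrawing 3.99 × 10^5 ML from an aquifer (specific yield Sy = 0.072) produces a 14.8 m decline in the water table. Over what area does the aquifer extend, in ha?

ΔV = 3.99 × 10^5 ML = 3.99 × 10^8 m³
A = ΔV / (Sy × Δh) = 3.99 × 10^8 / (0.072 × 14.8) = 3.744 × 10^8 m²
A = 3.744 × 10^8 m² = 37440 ha

A ≈ 37400 ha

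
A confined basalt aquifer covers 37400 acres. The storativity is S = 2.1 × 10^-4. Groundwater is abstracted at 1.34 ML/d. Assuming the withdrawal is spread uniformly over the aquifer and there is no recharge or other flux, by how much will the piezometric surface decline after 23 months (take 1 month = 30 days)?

A = 37400 acres = 1.514 × 10^8 m²
Q = 1.34 ML/d = 1340 m³/d
t = 23 months = 690 d
ΔV = Q × t = 1340 m³/d × 690 d = 9.246 × 10^5 m³
Δh = ΔV / (S × A) = 9.246 × 10^5 / (2.1 × 10^-4 × 1.514 × 10^8) = 29.09 m

Δh ≈ 29.1 m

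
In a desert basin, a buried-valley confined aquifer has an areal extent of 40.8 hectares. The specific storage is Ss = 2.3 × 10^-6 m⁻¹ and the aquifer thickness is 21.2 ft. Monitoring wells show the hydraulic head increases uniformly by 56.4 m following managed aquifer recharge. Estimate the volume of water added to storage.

b = 21.2 ft = 6.462 m
S = Ss × b = 2.3 × 10^-6 m⁻¹ × 6.462 m = 1.486 × 10^-5
A = 40.8 hectares = 4.08 × 10^5 m²
ΔV = S × A × Δh = 1.486 × 10^-5 × 4.08 × 10^5 m² × 56.4 m = 342 m³

ΔV ≈ 342 m³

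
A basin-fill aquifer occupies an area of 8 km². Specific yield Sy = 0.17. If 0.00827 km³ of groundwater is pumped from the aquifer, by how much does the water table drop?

A = 8 km² = 8 × 10^6 m²
ΔV = 0.00827 km³ = 8.27 × 10^6 m³
Δh = ΔV / (Sy × A) = 8.27 × 10^6 m³ / (0.17 × 8 × 10^6 m²) = 6.081 m

Δh ≈ 6.08 m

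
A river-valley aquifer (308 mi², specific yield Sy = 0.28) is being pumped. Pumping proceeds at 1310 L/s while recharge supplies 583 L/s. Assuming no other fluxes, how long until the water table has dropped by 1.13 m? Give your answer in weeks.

A = 308 mi² = 7.977 × 10^8 m²
ΔV = Sy × A × Δh = 0.28 × 7.977 × 10^8 × 1.13 = 2.524 × 10^8 m³
Net withdrawal = 1310 − 583 = 727 L/s = 62810 m³/d
t = ΔV / Q = 2.524 × 10^8 m³ / 62810 m³/d = 4018 d
t = 4018 d ≈ 574 weeks

t ≈ 574 weeks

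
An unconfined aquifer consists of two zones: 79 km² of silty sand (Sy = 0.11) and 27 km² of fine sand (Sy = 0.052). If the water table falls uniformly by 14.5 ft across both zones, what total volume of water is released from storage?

ΔV ≈ 4.46 × 10^7 m³

A₁ = 79 km² = 7.9 × 10^7 m²; A₂ = 27 km² = 2.7 × 10^7 m²
Δh = 14.5 ft = 4.42 m
ΔV₁ = 0.11 × 7.9 × 10^7 × 4.42 = 3.841 × 10^7 m³
ΔV₂ = 0.052 × 2.7 × 10^7 × 4.42 = 6.205 × 10^6 m³
ΔV = ΔV₁ + ΔV₂ = 4.461 × 10^7 m³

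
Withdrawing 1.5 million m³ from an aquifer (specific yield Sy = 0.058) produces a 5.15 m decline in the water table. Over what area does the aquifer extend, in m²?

A ≈ 5.02 × 10^6 m²

ΔV = 1.5 million m³ = 1.5 × 10^6 m³
A = ΔV / (Sy × Δh) = 1.5 × 10^6 / (0.058 × 5.15) = 5.022 × 10^6 m²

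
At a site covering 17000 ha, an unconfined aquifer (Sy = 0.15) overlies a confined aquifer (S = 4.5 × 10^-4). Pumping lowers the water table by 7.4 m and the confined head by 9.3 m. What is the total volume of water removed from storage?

ΔV ≈ 1.89 × 10^8 m³

A = 17000 ha = 1.7 × 10^8 m²
Unconfined: ΔV_u = Sy × A × Δh_u = 0.15 × 1.7 × 10^8 × 7.4 = 1.887 × 10^8 m³
Confined: ΔV_c = S × A × Δh_c = 4.5 × 10^-4 × 1.7 × 10^8 × 9.3 = 7.114 × 10^5 m³
Total ΔV = 1.887 × 10^8 + 7.114 × 10^5 = 1.894 × 10^8 m³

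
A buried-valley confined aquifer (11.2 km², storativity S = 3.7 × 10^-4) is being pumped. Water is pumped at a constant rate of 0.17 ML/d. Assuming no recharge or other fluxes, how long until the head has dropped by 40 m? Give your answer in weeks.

t ≈ 139 weeks

A = 11.2 km² = 1.12 × 10^7 m²
ΔV = S × A × Δh = 3.7 × 10^-4 × 1.12 × 10^7 × 40 = 1.658 × 10^5 m³
Q = 0.17 ML/d = 170 m³/d
t = ΔV / Q = 1.658 × 10^5 m³ / 170 m³/d = 975.1 d
t = 975.1 d ≈ 139.3 weeks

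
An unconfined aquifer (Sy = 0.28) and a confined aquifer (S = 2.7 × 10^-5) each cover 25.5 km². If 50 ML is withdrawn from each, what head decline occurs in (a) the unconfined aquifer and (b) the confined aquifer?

Δh_u ≈ 0.007 m; Δh_c ≈ 72.6 m

A = 25.5 km² = 2.55 × 10^7 m²
ΔV = 50 ML = 50000 m³
Unconfined: Δh_u = ΔV/(Sy·A) = 50000/(0.28 × 2.55 × 10^7) = 0.007003 m
Confined: Δh_c = ΔV/(S·A) = 50000/(2.7 × 10^-5 × 2.55 × 10^7) = 72.62 m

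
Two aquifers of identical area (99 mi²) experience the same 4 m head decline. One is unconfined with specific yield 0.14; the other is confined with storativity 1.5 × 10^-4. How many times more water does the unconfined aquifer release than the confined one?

A = 99 mi² = 2.564 × 10^8 m²
Unconfined: ΔV_u = Sy × A × Δh = 0.14 × 2.564 × 10^8 × 4 = 1.436 × 10^8 m³
Confined: ΔV_c = S × A × Δh = 1.5 × 10^-4 × 2.564 × 10^8 × 4 = 1.538 × 10^5 m³
Ratio = ΔV_u / ΔV_c = Sy / S = 0.14 / 1.5 × 10^-4 = 933.3

ΔV_u / ΔV_c ≈ 933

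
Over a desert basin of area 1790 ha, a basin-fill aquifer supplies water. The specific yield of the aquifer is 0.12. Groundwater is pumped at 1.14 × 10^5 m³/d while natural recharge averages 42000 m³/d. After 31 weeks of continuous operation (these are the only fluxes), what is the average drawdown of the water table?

Δh ≈ 7.27 m

A = 1790 ha = 1.79 × 10^7 m²
Net abstraction = 1.14 × 10^5 − 42000 = 72000 m³/d
t = 31 weeks = 217 d
ΔV = Q × t = 72000 m³/d × 217 d = 1.562 × 10^7 m³
Δh = ΔV / (Sy × A) = 1.562 × 10^7 / (0.12 × 1.79 × 10^7) = 7.274 m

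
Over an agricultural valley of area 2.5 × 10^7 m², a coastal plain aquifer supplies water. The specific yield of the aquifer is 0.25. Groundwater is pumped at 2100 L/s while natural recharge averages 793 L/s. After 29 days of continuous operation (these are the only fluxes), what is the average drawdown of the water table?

Δh ≈ 0.524 m

Net abstraction = 2100 − 793 = 1307 L/s
Q_net = 1307 L/s = 1.129 × 10^5 m³/d
ΔV = Q × t = 1.129 × 10^5 m³/d × 29 d = 3.275 × 10^6 m³
Δh = ΔV / (Sy × A) = 3.275 × 10^6 / (0.25 × 2.5 × 10^7) = 0.524 m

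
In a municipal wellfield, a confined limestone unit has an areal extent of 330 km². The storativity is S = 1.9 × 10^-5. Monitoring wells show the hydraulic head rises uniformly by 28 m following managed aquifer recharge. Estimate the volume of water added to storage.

ΔV ≈ 1.76 × 10^5 m³

A = 330 km² = 3.3 × 10^8 m²
ΔV = S × A × Δh = 1.9 × 10^-5 × 3.3 × 10^8 m² × 28 m = 1.756 × 10^5 m³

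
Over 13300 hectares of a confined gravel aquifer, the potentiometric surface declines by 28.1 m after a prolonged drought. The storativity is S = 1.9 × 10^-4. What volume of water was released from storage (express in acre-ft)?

ΔV ≈ 576 acre-ft

A = 13300 hectares = 1.33 × 10^8 m²
ΔV = S × A × Δh = 1.9 × 10^-4 × 1.33 × 10^8 m² × 28.1 m = 7.101 × 10^5 m³
ΔV = 7.101 × 10^5 m³ = 575.7 acre-ft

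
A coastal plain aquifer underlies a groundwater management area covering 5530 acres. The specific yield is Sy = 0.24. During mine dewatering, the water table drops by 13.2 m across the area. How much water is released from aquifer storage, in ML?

A = 5530 acres = 2.238 × 10^7 m²
ΔV = Sy × A × Δh = 0.24 × 2.238 × 10^7 m² × 13.2 m = 7.09 × 10^7 m³
ΔV = 7.09 × 10^7 m³ = 70900 ML

ΔV ≈ 70900 ML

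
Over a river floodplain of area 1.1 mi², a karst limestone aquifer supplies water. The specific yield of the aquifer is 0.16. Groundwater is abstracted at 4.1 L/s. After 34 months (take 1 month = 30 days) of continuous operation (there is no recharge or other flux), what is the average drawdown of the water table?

A = 1.1 mi² = 2.849 × 10^6 m²
Q = 4.1 L/s = 354.2 m³/d
t = 34 months = 1020 d
ΔV = Q × t = 354.2 m³/d × 1020 d = 3.613 × 10^5 m³
Δh = ΔV / (Sy × A) = 3.613 × 10^5 / (0.16 × 2.849 × 10^6) = 0.7927 m

Δh ≈ 0.793 m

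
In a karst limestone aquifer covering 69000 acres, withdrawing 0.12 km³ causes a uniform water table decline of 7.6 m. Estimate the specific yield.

Sy ≈ 0.057

A = 69000 acres = 2.792 × 10^8 m²
ΔV = 0.12 km³ = 1.2 × 10^8 m³
Sy = ΔV / (A × Δh) = 1.2 × 10^8 m³ / (2.792 × 10^8 m² × 7.6 m) = 0.05655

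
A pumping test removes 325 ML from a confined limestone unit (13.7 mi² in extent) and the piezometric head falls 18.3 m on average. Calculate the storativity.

S ≈ 5 × 10^-4

A = 13.7 mi² = 3.548 × 10^7 m²
ΔV = 325 ML = 3.25 × 10^5 m³
S = ΔV / (A × Δh) = 3.25 × 10^5 m³ / (3.548 × 10^7 m² × 18.3 m) = 5.005 × 10^-4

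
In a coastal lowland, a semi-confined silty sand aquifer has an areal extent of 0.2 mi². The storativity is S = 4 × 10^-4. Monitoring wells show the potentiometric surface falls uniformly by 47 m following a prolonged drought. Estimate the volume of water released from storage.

ΔV ≈ 9740 m³

A = 0.2 mi² = 5.18 × 10^5 m²
ΔV = S × A × Δh = 4 × 10^-4 × 5.18 × 10^5 m² × 47 m = 9738 m³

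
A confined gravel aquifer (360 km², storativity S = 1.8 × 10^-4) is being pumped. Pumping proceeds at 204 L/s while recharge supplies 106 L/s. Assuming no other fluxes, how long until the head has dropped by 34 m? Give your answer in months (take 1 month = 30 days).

A = 360 km² = 3.6 × 10^8 m²
ΔV = S × A × Δh = 1.8 × 10^-4 × 3.6 × 10^8 × 34 = 2.203 × 10^6 m³
Net withdrawal = 204 − 106 = 98 L/s = 8467 m³/d
t = ΔV / Q = 2.203 × 10^6 m³ / 8467 m³/d = 260.2 d
t = 260.2 d ≈ 8.673 months

t ≈ 8.67 months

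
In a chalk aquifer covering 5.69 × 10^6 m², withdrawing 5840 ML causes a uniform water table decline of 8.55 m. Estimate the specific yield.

ΔV = 5840 ML = 5.84 × 10^6 m³
Sy = ΔV / (A × Δh) = 5.84 × 10^6 m³ / (5.69 × 10^6 m² × 8.55 m) = 0.12

Sy ≈ 0.12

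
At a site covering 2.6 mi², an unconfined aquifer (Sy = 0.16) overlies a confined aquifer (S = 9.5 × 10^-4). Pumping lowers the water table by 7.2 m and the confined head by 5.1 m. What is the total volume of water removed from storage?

A = 2.6 mi² = 6.734 × 10^6 m²
Unconfined: ΔV_u = Sy × A × Δh_u = 0.16 × 6.734 × 10^6 × 7.2 = 7.758 × 10^6 m³
Confined: ΔV_c = S × A × Δh_c = 9.5 × 10^-4 × 6.734 × 10^6 × 5.1 = 32630 m³
Total ΔV = 7.758 × 10^6 + 32630 = 7.79 × 10^6 m³

ΔV ≈ 7.79 × 10^6 m³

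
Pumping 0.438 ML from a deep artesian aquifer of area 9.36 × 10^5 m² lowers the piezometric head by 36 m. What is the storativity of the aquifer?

ΔV = 0.438 ML = 438 m³
S = ΔV / (A × Δh) = 438 m³ / (9.36 × 10^5 m² × 36 m) = 1.3 × 10^-5

S ≈ 1.3 × 10^-5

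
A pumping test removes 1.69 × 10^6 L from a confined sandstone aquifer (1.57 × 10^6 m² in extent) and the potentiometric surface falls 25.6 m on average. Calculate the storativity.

S ≈ 4.2 × 10^-5

ΔV = 1.69 × 10^6 L = 1690 m³
S = ΔV / (A × Δh) = 1690 m³ / (1.57 × 10^6 m² × 25.6 m) = 4.205 × 10^-5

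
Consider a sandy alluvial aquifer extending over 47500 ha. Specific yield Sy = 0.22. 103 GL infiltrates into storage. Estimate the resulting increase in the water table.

Δh ≈ 0.986 m

A = 47500 ha = 4.75 × 10^8 m²
ΔV = 103 GL = 1.03 × 10^8 m³
Δh = ΔV / (Sy × A) = 1.03 × 10^8 m³ / (0.22 × 4.75 × 10^8 m²) = 0.9856 m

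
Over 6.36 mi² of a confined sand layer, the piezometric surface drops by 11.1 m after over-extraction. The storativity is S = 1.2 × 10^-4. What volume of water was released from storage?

ΔV ≈ 21900 m³

A = 6.36 mi² = 1.647 × 10^7 m²
ΔV = S × A × Δh = 1.2 × 10^-4 × 1.647 × 10^7 m² × 11.1 m = 21940 m³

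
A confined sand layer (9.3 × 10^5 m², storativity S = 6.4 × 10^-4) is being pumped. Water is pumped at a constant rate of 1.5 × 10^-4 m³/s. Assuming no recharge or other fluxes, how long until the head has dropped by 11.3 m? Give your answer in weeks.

t ≈ 74.1 weeks

ΔV = S × A × Δh = 6.4 × 10^-4 × 9.3 × 10^5 × 11.3 = 6726 m³
Q = 1.5 × 10^-4 m³/s = 12.96 m³/d
t = ΔV / Q = 6726 m³ / 12.96 m³/d = 519 d
t = 519 d ≈ 74.14 weeks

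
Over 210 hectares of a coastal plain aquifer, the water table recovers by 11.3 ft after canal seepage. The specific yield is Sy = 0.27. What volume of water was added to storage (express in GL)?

A = 210 hectares = 2.1 × 10^6 m²
Δh = 11.3 ft = 3.444 m
ΔV = Sy × A × Δh = 0.27 × 2.1 × 10^6 m² × 3.444 m = 1.953 × 10^6 m³
ΔV = 1.953 × 10^6 m³ = 1.953 GL

ΔV ≈ 1.95 GL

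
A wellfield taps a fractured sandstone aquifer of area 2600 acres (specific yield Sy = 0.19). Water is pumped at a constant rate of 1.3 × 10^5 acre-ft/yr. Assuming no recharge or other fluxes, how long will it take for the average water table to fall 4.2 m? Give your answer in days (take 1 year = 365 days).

A = 2600 acres = 1.052 × 10^7 m²
ΔV = Sy × A × Δh = 0.19 × 1.052 × 10^7 × 4.2 = 8.396 × 10^6 m³
Q = 1.3 × 10^5 acre-ft/yr = 4.393 × 10^5 m³/d
t = ΔV / Q = 8.396 × 10^6 m³ / 4.393 × 10^5 m³/d = 19.11 d

t ≈ 19.1 days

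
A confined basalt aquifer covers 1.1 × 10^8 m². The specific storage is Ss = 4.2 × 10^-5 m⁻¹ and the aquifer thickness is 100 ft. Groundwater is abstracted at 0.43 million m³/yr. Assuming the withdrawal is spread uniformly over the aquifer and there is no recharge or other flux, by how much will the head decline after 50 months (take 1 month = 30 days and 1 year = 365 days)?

b = 100 ft = 30.48 m
S = Ss × b = 4.2 × 10^-5 m⁻¹ × 30.48 m = 1.28 × 10^-3
Q = 0.43 million m³/yr = 1178 m³/d
t = 50 months = 1500 d
ΔV = Q × t = 1178 m³/d × 1500 d = 1.767 × 10^6 m³
Δh = ΔV / (S × A) = 1.767 × 10^6 / (0.00128 × 1.1 × 10^8) = 12.55 m

Δh ≈ 12.5 m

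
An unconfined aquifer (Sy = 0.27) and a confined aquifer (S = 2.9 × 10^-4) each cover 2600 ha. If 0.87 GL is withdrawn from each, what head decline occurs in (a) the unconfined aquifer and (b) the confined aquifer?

A = 2600 ha = 2.6 × 10^7 m²
ΔV = 0.87 GL = 8.7 × 10^5 m³
Unconfined: Δh_u = ΔV/(Sy·A) = 8.7 × 10^5/(0.27 × 2.6 × 10^7) = 0.1239 m
Confined: Δh_c = ΔV/(S·A) = 8.7 × 10^5/(2.9 × 10^-4 × 2.6 × 10^7) = 115.4 m

Δh_u ≈ 0.124 m; Δh_c ≈ 115 m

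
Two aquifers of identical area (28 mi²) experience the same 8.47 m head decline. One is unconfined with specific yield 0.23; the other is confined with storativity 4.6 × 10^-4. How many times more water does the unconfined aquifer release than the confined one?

A = 28 mi² = 7.252 × 10^7 m²
Unconfined: ΔV_u = Sy × A × Δh = 0.23 × 7.252 × 10^7 × 8.47 = 1.413 × 10^8 m³
Confined: ΔV_c = S × A × Δh = 4.6 × 10^-4 × 7.252 × 10^7 × 8.47 = 2.826 × 10^5 m³
Ratio = ΔV_u / ΔV_c = Sy / S = 0.23 / 4.6 × 10^-4 = 500

ΔV_u / ΔV_c ≈ 500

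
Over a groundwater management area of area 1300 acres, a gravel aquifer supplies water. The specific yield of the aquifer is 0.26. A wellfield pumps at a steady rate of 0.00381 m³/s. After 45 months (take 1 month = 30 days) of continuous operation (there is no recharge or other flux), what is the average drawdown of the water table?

A = 1300 acres = 5.261 × 10^6 m²
Q = 0.00381 m³/s = 329.2 m³/d
t = 45 months = 1350 d
ΔV = Q × t = 329.2 m³/d × 1350 d = 4.444 × 10^5 m³
Δh = ΔV / (Sy × A) = 4.444 × 10^5 / (0.26 × 5.261 × 10^6) = 0.3249 m

Δh ≈ 0.325 m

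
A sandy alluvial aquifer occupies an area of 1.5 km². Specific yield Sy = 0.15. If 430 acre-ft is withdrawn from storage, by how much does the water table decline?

A = 1.5 km² = 1.5 × 10^6 m²
ΔV = 430 acre-ft = 5.304 × 10^5 m³
Δh = ΔV / (Sy × A) = 5.304 × 10^5 m³ / (0.15 × 1.5 × 10^6 m²) = 2.357 m

Δh ≈ 2.36 m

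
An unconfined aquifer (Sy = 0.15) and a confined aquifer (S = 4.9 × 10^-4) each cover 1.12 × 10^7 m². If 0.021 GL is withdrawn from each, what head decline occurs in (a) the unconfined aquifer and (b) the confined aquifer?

ΔV = 0.021 GL = 21000 m³
Unconfined: Δh_u = ΔV/(Sy·A) = 21000/(0.15 × 1.12 × 10^7) = 0.0125 m
Confined: Δh_c = ΔV/(S·A) = 21000/(4.9 × 10^-4 × 1.12 × 10^7) = 3.827 m

Δh_u ≈ 0.0125 m; Δh_c ≈ 3.83 m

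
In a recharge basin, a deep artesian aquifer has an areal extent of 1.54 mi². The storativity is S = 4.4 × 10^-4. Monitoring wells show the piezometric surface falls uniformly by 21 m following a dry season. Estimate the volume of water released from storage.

A = 1.54 mi² = 3.989 × 10^6 m²
ΔV = S × A × Δh = 4.4 × 10^-4 × 3.989 × 10^6 m² × 21 m = 36850 m³

ΔV ≈ 36900 m³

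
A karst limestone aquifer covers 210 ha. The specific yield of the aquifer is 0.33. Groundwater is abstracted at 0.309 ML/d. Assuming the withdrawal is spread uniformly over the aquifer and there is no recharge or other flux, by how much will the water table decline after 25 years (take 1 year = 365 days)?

Δh ≈ 4.07 m

A = 210 ha = 2.1 × 10^6 m²
Q = 0.309 ML/d = 309 m³/d
t = 25 years = 9125 d
ΔV = Q × t = 309 m³/d × 9125 d = 2.82 × 10^6 m³
Δh = ΔV / (Sy × A) = 2.82 × 10^6 / (0.33 × 2.1 × 10^6) = 4.069 m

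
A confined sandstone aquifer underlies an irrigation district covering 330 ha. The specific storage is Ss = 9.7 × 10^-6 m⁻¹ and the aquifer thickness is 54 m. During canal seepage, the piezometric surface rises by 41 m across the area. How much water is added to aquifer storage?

S = Ss × b = 9.7 × 10^-6 m⁻¹ × 54 m = 5.238 × 10^-4
A = 330 ha = 3.3 × 10^6 m²
ΔV = S × A × Δh = 5.238 × 10^-4 × 3.3 × 10^6 m² × 41 m = 70870 m³

ΔV ≈ 70900 m³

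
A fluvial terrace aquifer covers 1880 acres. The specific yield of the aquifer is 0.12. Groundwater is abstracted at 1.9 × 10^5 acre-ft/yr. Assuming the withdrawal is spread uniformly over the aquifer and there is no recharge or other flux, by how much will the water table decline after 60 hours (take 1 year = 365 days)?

A = 1880 acres = 7.608 × 10^6 m²
Q = 1.9 × 10^5 acre-ft/yr = 6.421 × 10^5 m³/d
t = 60 hours = 2.5 d
ΔV = Q × t = 6.421 × 10^5 m³/d × 2.5 d = 1.605 × 10^6 m³
Δh = ΔV / (Sy × A) = 1.605 × 10^6 / (0.12 × 7.608 × 10^6) = 1.758 m

Δh ≈ 1.76 m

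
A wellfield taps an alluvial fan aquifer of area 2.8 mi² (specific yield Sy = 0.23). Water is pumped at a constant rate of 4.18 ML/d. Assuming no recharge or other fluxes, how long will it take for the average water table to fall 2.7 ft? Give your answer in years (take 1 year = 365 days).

t ≈ 0.9 years

A = 2.8 mi² = 7.252 × 10^6 m²
Δh = 2.7 ft = 0.823 m
ΔV = Sy × A × Δh = 0.23 × 7.252 × 10^6 × 0.823 = 1.373 × 10^6 m³
Q = 4.18 ML/d = 4180 m³/d
t = ΔV / Q = 1.373 × 10^6 m³ / 4180 m³/d = 328.4 d
t = 328.4 d ≈ 0.8997 years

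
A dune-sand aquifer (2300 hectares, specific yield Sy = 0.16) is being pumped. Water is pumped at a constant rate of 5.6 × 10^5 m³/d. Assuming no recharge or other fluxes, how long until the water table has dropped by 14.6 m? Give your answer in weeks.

A = 2300 hectares = 2.3 × 10^7 m²
ΔV = Sy × A × Δh = 0.16 × 2.3 × 10^7 × 14.6 = 5.373 × 10^7 m³
t = ΔV / Q = 5.373 × 10^7 m³ / 5.6 × 10^5 m³/d = 95.94 d
t = 95.94 d ≈ 13.71 weeks

t ≈ 13.7 weeks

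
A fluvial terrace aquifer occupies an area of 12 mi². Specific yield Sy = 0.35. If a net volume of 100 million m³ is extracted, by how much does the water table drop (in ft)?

Δh ≈ 30.2 ft

A = 12 mi² = 3.108 × 10^7 m²
ΔV = 100 million m³ = 1 × 10^8 m³
Δh = ΔV / (Sy × A) = 1 × 10^8 m³ / (0.35 × 3.108 × 10^7 m²) = 9.193 m
Δh = 9.193 m = 30.16 ft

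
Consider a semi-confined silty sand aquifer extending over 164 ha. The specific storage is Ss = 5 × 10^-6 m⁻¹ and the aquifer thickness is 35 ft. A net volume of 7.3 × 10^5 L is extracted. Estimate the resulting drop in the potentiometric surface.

Δh ≈ 8.34 m

b = 35 ft = 10.67 m
S = Ss × b = 5 × 10^-6 m⁻¹ × 10.67 m = 5.334 × 10^-5
A = 164 ha = 1.64 × 10^6 m²
ΔV = 7.3 × 10^5 L = 730 m³
Δh = ΔV / (S × A) = 730 m³ / (5.334 × 10^-5 × 1.64 × 10^6 m²) = 8.345 m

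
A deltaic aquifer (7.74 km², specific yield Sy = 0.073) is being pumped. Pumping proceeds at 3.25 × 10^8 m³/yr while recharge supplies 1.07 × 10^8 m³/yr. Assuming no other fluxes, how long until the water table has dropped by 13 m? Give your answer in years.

A = 7.74 km² = 7.74 × 10^6 m²
ΔV = Sy × A × Δh = 0.073 × 7.74 × 10^6 × 13 = 7.345 × 10^6 m³
Net withdrawal = 3.25 × 10^8 − 1.07 × 10^8 = 2.18 × 10^8 m³/yr = 5.973 × 10^5 m³/d
t = ΔV / Q = 7.345 × 10^6 m³ / 5.973 × 10^5 m³/d = 12.3 d
t = 12.3 d ≈ 0.03369 years

t ≈ 0.0337 years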